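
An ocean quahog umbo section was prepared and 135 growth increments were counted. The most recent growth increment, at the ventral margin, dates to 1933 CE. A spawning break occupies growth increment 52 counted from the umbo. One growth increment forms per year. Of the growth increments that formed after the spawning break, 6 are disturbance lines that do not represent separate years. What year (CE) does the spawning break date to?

Between growth increment 52 and the ventral margin there are 135 − 52 = 83 growth increments.
Excluding 6 false growth increments: 83 − 6 = 77.
The growth increment at the ventral margin is 1933 CE, so the spawning break dates to 1933 − 77 = 1856 CE.

1856 CE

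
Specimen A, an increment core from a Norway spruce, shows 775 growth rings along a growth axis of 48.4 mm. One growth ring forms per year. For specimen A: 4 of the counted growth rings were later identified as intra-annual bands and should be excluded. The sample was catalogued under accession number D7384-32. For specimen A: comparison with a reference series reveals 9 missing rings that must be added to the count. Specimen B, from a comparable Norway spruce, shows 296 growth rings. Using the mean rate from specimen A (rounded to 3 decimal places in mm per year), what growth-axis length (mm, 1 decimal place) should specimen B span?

Specimen A: true growth ring count = 775 − 4 + 9 = 780.
A: 48.4 mm over 780 years gives 48.4 / 780 ≈ 0.062 mm/year.
B's length ≈ 0.062 × 296 = 18.4 mm.

18.4 mm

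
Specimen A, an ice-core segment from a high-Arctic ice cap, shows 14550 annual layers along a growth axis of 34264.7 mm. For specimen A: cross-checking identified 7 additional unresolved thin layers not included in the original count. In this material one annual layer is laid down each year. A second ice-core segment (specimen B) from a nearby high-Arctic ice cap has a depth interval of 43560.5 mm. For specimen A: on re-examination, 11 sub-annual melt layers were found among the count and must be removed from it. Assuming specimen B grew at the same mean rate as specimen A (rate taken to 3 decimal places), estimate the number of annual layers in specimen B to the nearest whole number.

Specimen A: adjusted count: 14550 − 11 + 7 = 14546 annual layers.
A: Mean rate = 34264.7 mm / 14546 years ≈ 2.356 mm/year.
For B, 43560.5 / 2.356 = 18489.18 years ≈ 18489 annual layers.

18489 annual layers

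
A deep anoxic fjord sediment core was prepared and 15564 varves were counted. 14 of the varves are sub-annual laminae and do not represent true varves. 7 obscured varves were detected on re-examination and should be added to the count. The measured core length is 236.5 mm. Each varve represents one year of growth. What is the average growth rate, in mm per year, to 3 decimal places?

0.015 mm per year

Correcting the raw count gives 15564 − 14 + 7 = 15557 true varves.
236.5 mm over 15557 years gives 236.5 / 15557 ≈ 0.015 mm per year.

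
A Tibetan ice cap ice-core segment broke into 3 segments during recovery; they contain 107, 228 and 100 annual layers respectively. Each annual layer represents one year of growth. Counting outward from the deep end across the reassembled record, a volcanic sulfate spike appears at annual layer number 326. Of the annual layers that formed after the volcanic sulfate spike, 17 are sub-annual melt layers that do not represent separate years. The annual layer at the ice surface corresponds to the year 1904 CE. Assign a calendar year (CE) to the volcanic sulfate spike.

Total annual layers = 107 + 228 + 100 = 435.
435 − 326 = 109 annual layers lie beyond the volcanic sulfate spike toward the ice surface.
Excluding 17 false annual layers: 109 − 17 = 92.
Counting back 92 years from 1904 CE places the volcanic sulfate spike in 1904 − 92 = 1812 CE.

1812 CE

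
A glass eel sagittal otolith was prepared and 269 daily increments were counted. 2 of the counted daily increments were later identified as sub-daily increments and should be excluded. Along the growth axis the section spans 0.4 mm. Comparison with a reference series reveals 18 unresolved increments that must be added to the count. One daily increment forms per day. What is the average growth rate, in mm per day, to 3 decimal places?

After corrections the count is 269 − 2 + 18 = 285 daily increments.
Mean rate = 0.4 mm / 285 days ≈ 0.001 mm per day.

0.001 mm per day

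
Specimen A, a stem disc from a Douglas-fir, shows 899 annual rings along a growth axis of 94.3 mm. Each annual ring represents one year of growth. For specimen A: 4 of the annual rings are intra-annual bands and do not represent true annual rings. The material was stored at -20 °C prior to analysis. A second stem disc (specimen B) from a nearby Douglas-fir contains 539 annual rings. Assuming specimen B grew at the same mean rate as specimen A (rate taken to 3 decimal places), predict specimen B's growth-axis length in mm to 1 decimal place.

56.6 mm

Specimen A: correcting the raw count gives 899 − 4 = 895 true annual rings.
A: Extension rate ≈ 94.3 / 895 = 0.105 mm/yr.
For B, 0.105 mm/year × 539 years = 56.6 mm.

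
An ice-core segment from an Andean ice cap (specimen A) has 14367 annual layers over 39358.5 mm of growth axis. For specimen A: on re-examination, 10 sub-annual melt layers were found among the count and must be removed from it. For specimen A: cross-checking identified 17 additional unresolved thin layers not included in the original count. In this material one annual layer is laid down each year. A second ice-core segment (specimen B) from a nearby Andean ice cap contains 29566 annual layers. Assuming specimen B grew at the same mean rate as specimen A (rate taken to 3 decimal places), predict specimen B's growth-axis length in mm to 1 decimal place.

Specimen A: correcting the raw count gives 14367 − 10 + 17 = 14374 true annual layers.
A: Mean rate = 39358.5 mm / 14374 years ≈ 2.738 mm/year.
For B, 2.738 mm/year × 29566 years = 80951.7 mm.

80951.7 mm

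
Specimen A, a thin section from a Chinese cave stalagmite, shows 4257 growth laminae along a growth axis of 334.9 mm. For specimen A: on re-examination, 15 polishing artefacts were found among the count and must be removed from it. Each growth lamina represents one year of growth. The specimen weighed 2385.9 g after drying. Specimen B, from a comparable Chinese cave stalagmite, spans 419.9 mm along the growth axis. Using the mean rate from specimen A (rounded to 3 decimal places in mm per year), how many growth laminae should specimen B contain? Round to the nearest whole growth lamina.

5315 growth laminae

Specimen A: correcting the raw count gives 4257 − 15 = 4242 true growth laminae.
A: Mean rate = 334.9 mm / 4242 years ≈ 0.079 mm/yr.
For B, 419.9 / 0.079 = 5315.19 years ≈ 5315 growth laminae.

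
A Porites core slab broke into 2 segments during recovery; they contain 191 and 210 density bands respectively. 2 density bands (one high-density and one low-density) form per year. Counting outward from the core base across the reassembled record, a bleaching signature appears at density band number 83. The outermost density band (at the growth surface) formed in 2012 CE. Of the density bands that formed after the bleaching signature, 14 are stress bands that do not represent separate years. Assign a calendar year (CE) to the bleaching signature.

Total density bands = 191 + 210 = 401.
Between density band 83 and the growth surface there are 401 − 83 = 318 density bands.
Removing the 14 false density bands leaves 318 − 14 = 304 true density bands beyond the bleaching signature.
Dividing by 2 density bands per year: 304 / 2 = 152 years.
The density band at the growth surface is 2012 CE, so the bleaching signature dates to 2012 − 152 = 1860 CE.

1860 CE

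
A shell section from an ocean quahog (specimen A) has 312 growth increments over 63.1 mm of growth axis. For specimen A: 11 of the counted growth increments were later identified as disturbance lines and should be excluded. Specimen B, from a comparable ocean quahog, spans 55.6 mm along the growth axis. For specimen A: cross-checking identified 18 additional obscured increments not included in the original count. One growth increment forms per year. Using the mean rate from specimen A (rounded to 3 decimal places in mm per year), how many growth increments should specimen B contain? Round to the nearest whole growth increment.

281 growth increments

Specimen A: after corrections the count is 312 − 11 + 18 = 319 growth increments.
A: Extension rate ≈ 63.1 / 319 = 0.198 mm per year.
B spans 55.6 / 0.198 = 280.81 years ≈ 281 growth increments.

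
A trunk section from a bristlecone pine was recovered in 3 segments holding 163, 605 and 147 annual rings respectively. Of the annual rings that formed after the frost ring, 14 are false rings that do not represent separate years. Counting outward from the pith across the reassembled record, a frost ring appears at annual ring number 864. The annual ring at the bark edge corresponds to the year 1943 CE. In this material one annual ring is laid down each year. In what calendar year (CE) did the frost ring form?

1906 CE

Total annual rings = 163 + 605 + 147 = 915.
The frost ring sits at annual ring 864 from the pith, so 915 − 864 = 51 annual rings formed after it.
51 − 14 false = 37 true annual rings after the frost ring.
Counting back 37 years from 1943 CE places the frost ring in 1943 − 37 = 1906 CE.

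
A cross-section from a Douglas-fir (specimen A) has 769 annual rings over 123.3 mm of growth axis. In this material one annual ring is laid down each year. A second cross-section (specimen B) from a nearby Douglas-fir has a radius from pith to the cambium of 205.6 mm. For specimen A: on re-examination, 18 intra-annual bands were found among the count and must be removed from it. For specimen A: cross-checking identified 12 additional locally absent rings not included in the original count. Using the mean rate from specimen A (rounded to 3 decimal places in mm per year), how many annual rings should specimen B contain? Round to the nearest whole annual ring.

Specimen A: after corrections the count is 769 − 18 + 12 = 763 annual rings.
A: Mean rate = 123.3 mm / 763 years ≈ 0.162 mm/year.
B spans 205.6 / 0.162 = 1269.14 years ≈ 1269 annual rings.

1269 annual rings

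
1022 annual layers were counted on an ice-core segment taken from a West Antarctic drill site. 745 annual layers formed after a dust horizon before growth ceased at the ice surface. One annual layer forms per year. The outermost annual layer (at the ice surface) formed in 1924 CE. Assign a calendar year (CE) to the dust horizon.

1179 CE

745 annual layers formed after the dust horizon.
Counting back 745 years from 1924 CE places the dust horizon in 1924 − 745 = 1179 CE.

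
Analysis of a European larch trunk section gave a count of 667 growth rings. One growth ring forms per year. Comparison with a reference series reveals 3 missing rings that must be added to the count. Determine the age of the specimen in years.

True growth ring count = 667 + 3 = 670.
With a one-to-one growth ring periodicity this is 670 years.

670 yr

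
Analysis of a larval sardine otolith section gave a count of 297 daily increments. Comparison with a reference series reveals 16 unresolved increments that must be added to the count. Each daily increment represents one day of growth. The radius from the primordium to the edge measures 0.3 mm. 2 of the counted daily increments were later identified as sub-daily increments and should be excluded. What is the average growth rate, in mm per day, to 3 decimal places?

0.001 mm per day

True daily increment count = 297 − 2 + 16 = 311.
Mean rate = 0.3 mm / 311 days ≈ 0.001 mm per day.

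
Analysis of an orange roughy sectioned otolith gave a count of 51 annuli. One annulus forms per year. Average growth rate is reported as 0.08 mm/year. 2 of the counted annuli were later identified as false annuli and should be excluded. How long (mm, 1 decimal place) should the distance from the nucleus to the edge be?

True annulus count = 51 − 2 = 49.
49 years at 0.08 mm/year gives 0.08 × 49 = 3.9 mm.

3.9 mm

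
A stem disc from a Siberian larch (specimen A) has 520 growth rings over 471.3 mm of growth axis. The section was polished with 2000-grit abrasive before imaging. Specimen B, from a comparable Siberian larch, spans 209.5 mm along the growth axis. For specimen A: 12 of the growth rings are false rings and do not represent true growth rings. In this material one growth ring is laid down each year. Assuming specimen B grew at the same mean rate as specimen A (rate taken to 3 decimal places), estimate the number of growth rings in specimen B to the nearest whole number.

Specimen A: after corrections the count is 520 − 12 = 508 growth rings.
A: Extension rate ≈ 471.3 / 508 = 0.928 mm per year.
Specimen B: 209.5 mm / 0.928 mm per year = 225.75 years ≈ 226 growth rings.

226 growth rings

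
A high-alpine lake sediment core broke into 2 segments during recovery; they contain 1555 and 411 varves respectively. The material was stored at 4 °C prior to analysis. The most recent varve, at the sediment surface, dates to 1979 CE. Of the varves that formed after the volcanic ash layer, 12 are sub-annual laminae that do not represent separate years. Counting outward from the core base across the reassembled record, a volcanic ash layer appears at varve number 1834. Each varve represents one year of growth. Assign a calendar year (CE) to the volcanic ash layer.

1859 CE

Total varves = 1555 + 411 = 1966.
1966 − 1834 = 132 varves lie beyond the volcanic ash layer toward the sediment surface.
132 − 12 false = 120 true varves after the volcanic ash layer.
1979 − 120 = 1859 CE.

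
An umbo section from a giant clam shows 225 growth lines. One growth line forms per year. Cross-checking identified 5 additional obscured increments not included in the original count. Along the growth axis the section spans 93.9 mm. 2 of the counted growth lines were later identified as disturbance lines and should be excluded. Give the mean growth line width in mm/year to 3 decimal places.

True growth line count = 225 − 2 + 5 = 228.
Extension rate ≈ 93.9 / 228 = 0.412 mm/year.

0.412 mm/year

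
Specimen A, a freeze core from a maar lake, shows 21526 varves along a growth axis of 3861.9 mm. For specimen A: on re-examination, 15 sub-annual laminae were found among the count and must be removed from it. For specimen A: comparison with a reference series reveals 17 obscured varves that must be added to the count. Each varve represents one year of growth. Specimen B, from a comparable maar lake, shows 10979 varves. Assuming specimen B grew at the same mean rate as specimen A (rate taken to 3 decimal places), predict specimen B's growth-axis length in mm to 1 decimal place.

Specimen A: after corrections the count is 21526 − 15 + 17 = 21528 varves.
A: Extension rate ≈ 3861.9 / 21528 = 0.179 mm per year.
B's length ≈ 0.179 × 10979 = 1965.2 mm.

1965.2 mm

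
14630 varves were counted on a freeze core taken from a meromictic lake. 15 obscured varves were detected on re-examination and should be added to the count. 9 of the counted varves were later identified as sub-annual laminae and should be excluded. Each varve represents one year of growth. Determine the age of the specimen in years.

14636 years

Adjusted count: 14630 − 9 + 15 = 14636 varves.
At one varve per year, that is 14636 years.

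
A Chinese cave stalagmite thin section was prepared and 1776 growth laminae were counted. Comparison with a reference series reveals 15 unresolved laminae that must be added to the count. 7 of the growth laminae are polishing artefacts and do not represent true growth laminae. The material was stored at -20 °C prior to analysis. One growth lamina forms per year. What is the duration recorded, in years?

True growth lamina count = 1776 − 7 + 15 = 1784.
One growth lamina per year makes the duration 1784 years.

1784 years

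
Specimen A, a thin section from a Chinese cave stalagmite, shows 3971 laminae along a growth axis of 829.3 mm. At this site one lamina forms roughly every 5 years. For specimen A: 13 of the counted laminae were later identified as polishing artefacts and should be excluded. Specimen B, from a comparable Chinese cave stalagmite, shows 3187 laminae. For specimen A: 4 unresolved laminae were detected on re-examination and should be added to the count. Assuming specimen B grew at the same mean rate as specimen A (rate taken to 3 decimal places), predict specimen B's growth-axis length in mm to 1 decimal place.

Specimen A: after corrections the count is 3971 − 13 + 4 = 3962 laminae.
Specimen A: at 5 years per lamina, 3962 × 5 = 19810 years.
A: Extension rate ≈ 829.3 / 19810 = 0.042 mm/yr.
Specimen B: at 5 years per lamina, 3187 × 5 = 15935 years. Length of B = 0.042 × 15935 = 669.3 mm.

669.3 mm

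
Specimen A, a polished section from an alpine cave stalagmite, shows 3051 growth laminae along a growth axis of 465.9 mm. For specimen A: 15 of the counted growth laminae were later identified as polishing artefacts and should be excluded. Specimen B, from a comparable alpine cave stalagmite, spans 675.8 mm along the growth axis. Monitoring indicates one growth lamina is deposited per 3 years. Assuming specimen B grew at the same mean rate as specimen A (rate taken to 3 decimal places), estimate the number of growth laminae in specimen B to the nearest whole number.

Specimen A: correcting the raw count gives 3051 − 15 = 3036 true growth laminae.
Specimen A: 3036 growth laminae at 3 years each span 3036 × 3 = 9108 years.
A: Extension rate ≈ 465.9 / 9108 = 0.051 mm per year.
Specimen B: 675.8 mm / 0.051 mm per year = 13250.98 years; at 3 years per growth lamina that is 13250.98 / 3 ≈ 4417 growth laminae.

4417 growth laminae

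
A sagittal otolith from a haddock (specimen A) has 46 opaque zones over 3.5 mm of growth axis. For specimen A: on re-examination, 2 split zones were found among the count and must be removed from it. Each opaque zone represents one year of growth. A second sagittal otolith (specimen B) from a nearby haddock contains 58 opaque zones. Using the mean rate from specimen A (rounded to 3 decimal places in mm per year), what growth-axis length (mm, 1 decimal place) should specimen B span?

Specimen A: correcting the raw count gives 46 − 2 = 44 true opaque zones.
A: Mean rate = 3.5 mm / 44 years ≈ 0.080 mm/yr.
Length of B = 0.080 × 58 = 4.6 mm.

4.6 mm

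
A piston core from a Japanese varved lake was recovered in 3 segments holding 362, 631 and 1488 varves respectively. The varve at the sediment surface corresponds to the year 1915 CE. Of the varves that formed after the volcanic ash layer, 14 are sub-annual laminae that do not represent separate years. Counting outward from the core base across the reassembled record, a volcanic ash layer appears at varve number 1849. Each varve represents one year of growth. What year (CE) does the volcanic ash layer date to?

1297 CE

Total varves = 362 + 631 + 1488 = 2481.
The volcanic ash layer sits at varve 1849 from the core base, so 2481 − 1849 = 632 varves formed after it.
Excluding 14 false varves: 632 − 14 = 618.
Counting back 618 years from 1915 CE places the volcanic ash layer in 1915 − 618 = 1297 CE.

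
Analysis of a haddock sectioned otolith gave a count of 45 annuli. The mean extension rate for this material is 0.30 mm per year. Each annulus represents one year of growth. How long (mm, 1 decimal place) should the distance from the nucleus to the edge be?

13.5 mm

45 years of growth are recorded.
Length ≈ 0.30 × 45 = 13.5 mm.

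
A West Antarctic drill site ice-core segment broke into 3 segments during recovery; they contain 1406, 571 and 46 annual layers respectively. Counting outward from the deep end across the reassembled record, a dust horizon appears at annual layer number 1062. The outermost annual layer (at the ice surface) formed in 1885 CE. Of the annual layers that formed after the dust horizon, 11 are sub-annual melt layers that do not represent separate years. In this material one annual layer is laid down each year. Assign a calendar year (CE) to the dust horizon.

935 CE

Total annual layers = 1406 + 571 + 46 = 2023.
2023 − 1062 = 961 annual layers lie beyond the dust horizon toward the ice surface.
Removing the 11 false annual layers leaves 961 − 11 = 950 true annual layers beyond the dust horizon.
1885 − 950 = 935 CE.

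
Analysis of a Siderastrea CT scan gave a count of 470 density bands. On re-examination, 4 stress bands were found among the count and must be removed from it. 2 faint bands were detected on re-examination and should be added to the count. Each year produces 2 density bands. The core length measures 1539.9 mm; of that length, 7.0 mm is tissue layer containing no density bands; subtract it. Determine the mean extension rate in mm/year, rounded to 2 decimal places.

Adjusted count: 470 − 4 + 2 = 468 density bands.
With 2 density bands per year, 468 / 2 = 234 years.
Removing the 7.0 mm offcut leaves 1539.9 − 7.0 = 1532.9 mm.
Mean rate = 1532.9 mm / 234 years ≈ 6.55 mm/year.

6.55 mm/year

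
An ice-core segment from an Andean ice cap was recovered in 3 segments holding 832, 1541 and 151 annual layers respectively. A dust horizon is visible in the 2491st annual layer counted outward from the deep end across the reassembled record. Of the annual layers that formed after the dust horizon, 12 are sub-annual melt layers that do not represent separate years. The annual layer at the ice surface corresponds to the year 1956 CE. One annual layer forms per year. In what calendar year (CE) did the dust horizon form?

Total annual layers = 832 + 1541 + 151 = 2524.
2524 − 2491 = 33 annual layers lie beyond the dust horizon toward the ice surface.
33 − 12 false = 21 true annual layers after the dust horizon.
Counting back 21 years from 1956 CE places the dust horizon in 1956 − 21 = 1935 CE.

1935 CE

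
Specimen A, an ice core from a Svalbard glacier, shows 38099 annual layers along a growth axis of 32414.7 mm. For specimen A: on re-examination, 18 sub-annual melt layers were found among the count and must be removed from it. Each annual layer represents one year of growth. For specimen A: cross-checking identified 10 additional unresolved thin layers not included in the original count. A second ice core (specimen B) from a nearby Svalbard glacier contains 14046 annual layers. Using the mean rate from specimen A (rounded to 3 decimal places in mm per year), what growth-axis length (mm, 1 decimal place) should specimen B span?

Specimen A: adjusted count: 38099 − 18 + 10 = 38091 annual layers.
A: 32414.7 mm over 38091 years gives 32414.7 / 38091 ≈ 0.851 mm/yr.
B's length ≈ 0.851 × 14046 = 11953.1 mm.

11953.1 mm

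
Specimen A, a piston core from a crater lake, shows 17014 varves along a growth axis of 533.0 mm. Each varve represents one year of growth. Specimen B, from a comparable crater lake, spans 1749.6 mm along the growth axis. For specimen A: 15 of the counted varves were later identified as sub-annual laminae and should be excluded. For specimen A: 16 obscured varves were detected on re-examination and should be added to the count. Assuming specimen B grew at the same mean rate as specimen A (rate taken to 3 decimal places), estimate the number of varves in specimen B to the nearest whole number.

Specimen A: correcting the raw count gives 17014 − 15 + 16 = 17015 true varves.
A: Mean rate = 533.0 mm / 17015 years ≈ 0.031 mm/yr.
Specimen B: 1749.6 mm / 0.031 mm per year = 56438.71 years ≈ 56439 varves.

56439 varves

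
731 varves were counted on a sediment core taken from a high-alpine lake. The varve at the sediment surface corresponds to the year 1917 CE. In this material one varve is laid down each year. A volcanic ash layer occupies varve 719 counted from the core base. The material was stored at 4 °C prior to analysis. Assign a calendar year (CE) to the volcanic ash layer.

1905 CE

731 − 719 = 12 varves lie beyond the volcanic ash layer toward the sediment surface.
1917 − 12 = 1905 CE.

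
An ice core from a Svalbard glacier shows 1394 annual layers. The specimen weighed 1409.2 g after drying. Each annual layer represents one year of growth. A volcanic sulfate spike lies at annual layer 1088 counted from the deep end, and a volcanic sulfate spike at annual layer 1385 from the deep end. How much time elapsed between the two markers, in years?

1385 − 1088 = 297 annual layers lie between the two events.
That is 297 years at one annual layer per year.

297 yr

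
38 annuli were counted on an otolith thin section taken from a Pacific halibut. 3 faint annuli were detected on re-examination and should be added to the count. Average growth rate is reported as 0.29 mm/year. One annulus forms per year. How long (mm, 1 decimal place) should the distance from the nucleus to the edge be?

11.9 mm

After corrections the count is 38 + 3 = 41 annuli.
Length ≈ 0.29 × 41 = 11.9 mm.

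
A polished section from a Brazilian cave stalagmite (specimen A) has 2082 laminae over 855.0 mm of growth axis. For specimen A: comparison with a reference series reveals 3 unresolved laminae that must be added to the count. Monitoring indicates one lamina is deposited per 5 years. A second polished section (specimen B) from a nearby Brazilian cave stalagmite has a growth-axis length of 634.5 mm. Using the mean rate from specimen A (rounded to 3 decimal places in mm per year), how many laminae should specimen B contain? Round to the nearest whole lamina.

Specimen A: adjusted count: 2082 + 3 = 2085 laminae.
Specimen A: 2085 laminae at 5 years each span 2085 × 5 = 10425 years.
A: Mean rate = 855.0 mm / 10425 years ≈ 0.082 mm/year.
For B, 634.5 / 0.082 = 7737.80 years; at 5 years per lamina that is 7737.80 / 5 ≈ 1548 laminae.

1548 laminae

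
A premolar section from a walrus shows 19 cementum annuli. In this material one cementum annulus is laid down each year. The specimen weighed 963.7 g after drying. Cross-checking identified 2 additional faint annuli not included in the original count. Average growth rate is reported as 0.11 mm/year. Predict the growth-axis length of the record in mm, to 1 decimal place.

After corrections the count is 19 + 2 = 21 cementum annuli.
Length ≈ 0.11 × 21 = 2.3 mm.

2.3 mm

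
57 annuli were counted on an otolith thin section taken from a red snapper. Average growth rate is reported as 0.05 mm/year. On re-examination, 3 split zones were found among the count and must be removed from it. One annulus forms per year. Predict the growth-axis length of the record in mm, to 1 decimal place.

Adjusted count: 57 − 3 = 54 annuli.
Length ≈ 0.05 × 54 = 2.7 mm.

2.7 mm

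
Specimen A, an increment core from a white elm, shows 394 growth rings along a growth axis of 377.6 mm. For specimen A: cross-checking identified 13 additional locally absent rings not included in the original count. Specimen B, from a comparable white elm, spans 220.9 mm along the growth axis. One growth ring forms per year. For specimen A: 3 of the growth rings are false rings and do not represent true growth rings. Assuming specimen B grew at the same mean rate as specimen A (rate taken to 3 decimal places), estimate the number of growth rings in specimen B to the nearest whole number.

236 growth rings

Specimen A: adjusted count: 394 − 3 + 13 = 404 growth rings.
A: Mean rate = 377.6 mm / 404 years ≈ 0.935 mm/yr.
For B, 220.9 / 0.935 = 236.26 years ≈ 236 growth rings.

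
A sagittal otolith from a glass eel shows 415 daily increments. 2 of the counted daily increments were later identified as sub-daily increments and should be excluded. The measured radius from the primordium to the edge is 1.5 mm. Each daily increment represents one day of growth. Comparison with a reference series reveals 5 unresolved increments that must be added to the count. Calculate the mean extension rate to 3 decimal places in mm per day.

Correcting the raw count gives 415 − 2 + 5 = 418 true daily increments.
Extension rate ≈ 1.5 / 418 = 0.004 mm per day.

0.004 mm per day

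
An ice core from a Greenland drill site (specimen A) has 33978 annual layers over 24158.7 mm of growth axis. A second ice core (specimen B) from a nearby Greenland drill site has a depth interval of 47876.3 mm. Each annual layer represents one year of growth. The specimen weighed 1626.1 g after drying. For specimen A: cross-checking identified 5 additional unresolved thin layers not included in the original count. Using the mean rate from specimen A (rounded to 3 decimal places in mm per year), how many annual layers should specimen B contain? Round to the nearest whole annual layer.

67337 annual layers

Specimen A: after corrections the count is 33978 + 5 = 33983 annual layers.
A: 24158.7 mm over 33983 years gives 24158.7 / 33983 ≈ 0.711 mm/year.
For B, 47876.3 / 0.711 = 67336.57 years ≈ 67337 annual layers.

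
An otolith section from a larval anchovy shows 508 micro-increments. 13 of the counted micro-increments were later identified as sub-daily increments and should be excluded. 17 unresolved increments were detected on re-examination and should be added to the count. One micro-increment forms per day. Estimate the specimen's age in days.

512 d

Adjusted count: 508 − 13 + 17 = 512 micro-increments.
With a one-to-one micro-increment periodicity this is 512 days.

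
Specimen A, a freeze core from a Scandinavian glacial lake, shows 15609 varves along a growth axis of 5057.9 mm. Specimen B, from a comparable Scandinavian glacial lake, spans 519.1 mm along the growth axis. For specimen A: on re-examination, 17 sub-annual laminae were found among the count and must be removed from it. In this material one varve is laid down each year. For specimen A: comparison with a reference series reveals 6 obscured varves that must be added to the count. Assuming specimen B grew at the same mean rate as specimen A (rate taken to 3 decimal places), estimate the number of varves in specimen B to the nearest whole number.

1602 varves

Specimen A: true varve count = 15609 − 17 + 6 = 15598.
A: Mean rate = 5057.9 mm / 15598 years ≈ 0.324 mm/yr.
For B, 519.1 / 0.324 = 1602.16 years ≈ 1602 varves.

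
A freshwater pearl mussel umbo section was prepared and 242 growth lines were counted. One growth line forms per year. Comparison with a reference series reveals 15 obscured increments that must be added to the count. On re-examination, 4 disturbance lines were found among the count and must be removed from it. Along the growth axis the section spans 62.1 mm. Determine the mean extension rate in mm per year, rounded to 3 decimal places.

0.245 mm per year

Correcting the raw count gives 242 − 4 + 15 = 253 true growth lines.
Extension rate ≈ 62.1 / 253 = 0.245 mm per year.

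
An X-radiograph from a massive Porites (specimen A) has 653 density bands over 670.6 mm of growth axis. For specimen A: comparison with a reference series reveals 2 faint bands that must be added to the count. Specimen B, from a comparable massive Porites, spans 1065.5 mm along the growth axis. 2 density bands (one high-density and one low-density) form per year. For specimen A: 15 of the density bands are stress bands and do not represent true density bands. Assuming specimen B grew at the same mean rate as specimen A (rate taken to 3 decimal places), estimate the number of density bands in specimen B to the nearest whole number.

1017 density bands

Specimen A: true density band count = 653 − 15 + 2 = 640.
Specimen A: 640 density bands at 2 per year is 640 / 2 = 320 years.
A: Mean rate = 670.6 mm / 320 years ≈ 2.096 mm per year.
For B, 1065.5 / 2.096 = 508.35 years; at 2 density bands per year that is 508.35 × 2 ≈ 1017 density bands.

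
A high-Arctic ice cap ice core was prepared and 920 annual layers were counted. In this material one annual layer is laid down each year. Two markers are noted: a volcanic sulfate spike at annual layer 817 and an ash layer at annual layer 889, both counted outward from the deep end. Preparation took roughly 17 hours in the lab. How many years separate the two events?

Separation: 889 − 817 = 72 annual layers.
That is 72 years at one annual layer per year.

72 years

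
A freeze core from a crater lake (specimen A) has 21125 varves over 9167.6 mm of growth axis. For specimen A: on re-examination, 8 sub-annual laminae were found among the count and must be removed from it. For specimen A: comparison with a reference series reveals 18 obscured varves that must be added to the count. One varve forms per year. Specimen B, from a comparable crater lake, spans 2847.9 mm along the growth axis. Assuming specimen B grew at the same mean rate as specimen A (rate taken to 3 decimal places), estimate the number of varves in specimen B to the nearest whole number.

Specimen A: true varve count = 21125 − 8 + 18 = 21135.
A: Mean rate = 9167.6 mm / 21135 years ≈ 0.434 mm/year.
Specimen B: 2847.9 mm / 0.434 mm per year = 6561.98 years ≈ 6562 varves.

6562 varves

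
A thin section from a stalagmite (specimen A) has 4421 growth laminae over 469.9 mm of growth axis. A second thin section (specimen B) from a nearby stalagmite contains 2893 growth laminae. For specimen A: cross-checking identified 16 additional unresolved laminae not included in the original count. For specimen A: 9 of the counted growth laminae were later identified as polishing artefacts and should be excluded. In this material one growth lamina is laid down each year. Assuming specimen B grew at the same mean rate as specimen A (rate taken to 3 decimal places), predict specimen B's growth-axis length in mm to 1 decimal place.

Specimen A: correcting the raw count gives 4421 − 9 + 16 = 4428 true growth laminae.
A: 469.9 mm over 4428 years gives 469.9 / 4428 ≈ 0.106 mm/yr.
Length of B = 0.106 × 2893 = 306.7 mm.

306.7 mm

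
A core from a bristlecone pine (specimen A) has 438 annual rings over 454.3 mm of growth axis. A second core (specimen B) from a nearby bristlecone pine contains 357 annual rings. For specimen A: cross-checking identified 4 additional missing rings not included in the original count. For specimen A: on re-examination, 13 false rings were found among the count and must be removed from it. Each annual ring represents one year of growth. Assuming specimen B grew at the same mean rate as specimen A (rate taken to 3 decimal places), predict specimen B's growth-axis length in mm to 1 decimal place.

Specimen A: after corrections the count is 438 − 13 + 4 = 429 annual rings.
A: Extension rate ≈ 454.3 / 429 = 1.059 mm per year.
B's length ≈ 1.059 × 357 = 378.1 mm.

378.1 mm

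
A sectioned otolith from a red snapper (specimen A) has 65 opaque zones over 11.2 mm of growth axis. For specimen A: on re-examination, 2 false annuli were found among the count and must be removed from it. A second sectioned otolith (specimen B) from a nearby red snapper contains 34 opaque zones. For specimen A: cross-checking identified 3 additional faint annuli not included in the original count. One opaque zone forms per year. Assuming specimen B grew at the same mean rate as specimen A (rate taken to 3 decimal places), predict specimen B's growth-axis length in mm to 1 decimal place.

5.8 mm

Specimen A: adjusted count: 65 − 2 + 3 = 66 opaque zones.
A: Mean rate = 11.2 mm / 66 years ≈ 0.170 mm/yr.
Length of B = 0.170 × 34 = 5.8 mm.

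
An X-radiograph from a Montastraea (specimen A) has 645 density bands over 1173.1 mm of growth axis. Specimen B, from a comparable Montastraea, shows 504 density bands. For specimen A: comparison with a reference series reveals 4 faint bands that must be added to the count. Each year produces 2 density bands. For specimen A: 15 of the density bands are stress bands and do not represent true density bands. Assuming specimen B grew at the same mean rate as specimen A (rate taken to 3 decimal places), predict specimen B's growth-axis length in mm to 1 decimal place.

Specimen A: after corrections the count is 645 − 15 + 4 = 634 density bands.
Specimen A: with 2 density bands per year, 634 / 2 = 317 years.
A: 1173.1 mm over 317 years gives 1173.1 / 317 ≈ 3.701 mm/yr.
Specimen B: 504 density bands at 2 per year is 504 / 2 = 252 years. Length of B = 3.701 × 252 = 932.7 mm.

932.7 mm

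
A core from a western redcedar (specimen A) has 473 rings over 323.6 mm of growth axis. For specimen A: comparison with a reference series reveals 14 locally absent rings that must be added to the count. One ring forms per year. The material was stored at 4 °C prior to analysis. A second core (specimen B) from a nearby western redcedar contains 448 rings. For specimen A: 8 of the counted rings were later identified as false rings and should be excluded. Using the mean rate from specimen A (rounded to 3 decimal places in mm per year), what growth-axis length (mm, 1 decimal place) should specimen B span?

302.8 mm

Specimen A: adjusted count: 473 − 8 + 14 = 479 rings.
A: Extension rate ≈ 323.6 / 479 = 0.676 mm/yr.
Length of B = 0.676 × 448 = 302.8 mm.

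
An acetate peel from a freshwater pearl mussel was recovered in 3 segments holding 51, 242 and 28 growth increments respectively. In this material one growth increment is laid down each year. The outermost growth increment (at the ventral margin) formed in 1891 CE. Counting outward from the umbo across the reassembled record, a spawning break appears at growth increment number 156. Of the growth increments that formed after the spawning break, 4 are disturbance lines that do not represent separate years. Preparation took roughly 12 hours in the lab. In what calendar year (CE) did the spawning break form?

1730 CE

Total growth increments = 51 + 242 + 28 = 321.
The spawning break sits at growth increment 156 from the umbo, so 321 − 156 = 165 growth increments formed after it.
Removing the 4 false growth increments leaves 165 − 4 = 161 true growth increments beyond the spawning break.
The growth increment at the ventral margin is 1891 CE, so the spawning break dates to 1891 − 161 = 1730 CE.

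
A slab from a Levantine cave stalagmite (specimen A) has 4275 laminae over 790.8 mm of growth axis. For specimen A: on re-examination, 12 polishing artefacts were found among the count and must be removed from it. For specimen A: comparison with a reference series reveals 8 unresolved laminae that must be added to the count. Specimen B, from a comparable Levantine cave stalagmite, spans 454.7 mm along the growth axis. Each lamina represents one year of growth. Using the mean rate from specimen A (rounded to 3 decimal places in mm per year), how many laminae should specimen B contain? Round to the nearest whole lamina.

2458 laminae

Specimen A: true lamina count = 4275 − 12 + 8 = 4271.
A: Mean rate = 790.8 mm / 4271 years ≈ 0.185 mm/year.
B spans 454.7 / 0.185 = 2457.84 years ≈ 2458 laminae.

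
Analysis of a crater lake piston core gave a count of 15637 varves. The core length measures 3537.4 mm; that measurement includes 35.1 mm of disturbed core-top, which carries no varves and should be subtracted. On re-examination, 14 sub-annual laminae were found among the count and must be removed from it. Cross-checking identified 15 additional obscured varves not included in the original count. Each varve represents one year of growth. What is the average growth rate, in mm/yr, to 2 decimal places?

0.22 mm/yr

True varve count = 15637 − 14 + 15 = 15638.
The growth record spans 3537.4 − 35.1 = 3502.3 mm.
Extension rate ≈ 3502.3 / 15638 = 0.22 mm/yr.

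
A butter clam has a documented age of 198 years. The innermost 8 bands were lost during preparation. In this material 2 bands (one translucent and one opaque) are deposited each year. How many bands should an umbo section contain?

388 bands

Expected bands: 198 × 2 = 396.
Subtracting the 8 bands not captured gives 396 − 8 = 388 bands in the record.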